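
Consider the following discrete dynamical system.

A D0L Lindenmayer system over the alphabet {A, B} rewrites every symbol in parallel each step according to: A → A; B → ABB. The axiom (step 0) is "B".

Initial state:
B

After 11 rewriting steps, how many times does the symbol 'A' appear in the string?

[0] B
[1] ABB
[2] AABBABB
[3] AAABBABBAABBABB
[4] AAAABBABBAABBABBAAABBABBAABBABB
[5] AAAAABBABBAABBABBAAABBABBAABBABBAAAABBABBAABBABBAAABBABBAABBABB
[6] AAAAAABBABBAABBABBAAABBABBAABBABBAAAABBABBAABBABBAAABBABBA…BBABBAABBABBAAABBABBAABBABBAAAABBABBAABBABBAAABBABBAABBABB  (len 127)
[7] AAAAAAABBABBAABBABBAAABBABBAABBABBAAAABBABBAABBABBAAABBABB…BBABBAABBABBAAABBABBAABBABBAAAABBABBAABBABBAAABBABBAABBABB  (len 255)
[8] AAAAAAAABBABBAABBABBAAABBABBAABBABBAAAABBABBAABBABBAAABBAB…BBABBAABBABBAAABBABBAABBABBAAAABBABBAABBABBAAABBABBAABBABB  (len 511)
[9] AAAAAAAAABBABBAABBABBAAABBABBAABBABBAAAABBABBAABBABBAAABBA…BBABBAABBABBAAABBABBAABBABBAAAABBABBAABBABBAAABBABBAABBABB  (len 1023)
[10] AAAAAAAAAABBABBAABBABBAAABBABBAABBABBAAAABBABBAABBABBAAABB…BBABBAABBABBAAABBABBAABBABBAAAABBABBAABBABBAAABBABBAABBABB  (len 2047)
[11] AAAAAAAAAAABBABBAABBABBAAABBABBAABBABBAAAABBABBAABBABBAAAB…BBABBAABBABBAAABBABBAABBABBAAAABBABBAABBABBAAABBABBAABBABB  (len 4095)

2047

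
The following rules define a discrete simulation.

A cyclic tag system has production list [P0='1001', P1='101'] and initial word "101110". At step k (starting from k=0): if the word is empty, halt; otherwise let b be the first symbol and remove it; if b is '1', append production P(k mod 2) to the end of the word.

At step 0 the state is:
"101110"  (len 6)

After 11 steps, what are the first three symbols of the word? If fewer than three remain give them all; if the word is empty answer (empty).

001

t=0: "101110"  (len 6)
t=1: "011101001"  (len 9)
t=2: "11101001"  (len 8)
t=3: "11010011001"  (len 11)
t=4: "1010011001101"  (len 13)
t=5: "0100110011011001"  (len 16)
t=6: "100110011011001"  (len 15)
t=7: "001100110110011001"  (len 18)
t=8: "01100110110011001"  (len 17)
t=9: "1100110110011001"  (len 16)
t=10: "100110110011001101"  (len 18)
t=11: "001101100110011011001"  (len 21)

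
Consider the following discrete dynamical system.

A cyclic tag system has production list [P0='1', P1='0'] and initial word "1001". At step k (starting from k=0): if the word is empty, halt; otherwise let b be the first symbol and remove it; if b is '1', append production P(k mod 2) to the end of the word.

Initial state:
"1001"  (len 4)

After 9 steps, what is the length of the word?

k=0  "1001"  (len 4)
k=1  "0011"  (len 4)
k=2  "011"  (len 3)
k=3  "11"  (len 2)
k=4  "10"  (len 2)
k=5  "01"  (len 2)
k=6  "1"  (len 1)
k=7  "1"  (len 1)
k=8  "0"  (len 1)
k=9  (halted — word empty)

0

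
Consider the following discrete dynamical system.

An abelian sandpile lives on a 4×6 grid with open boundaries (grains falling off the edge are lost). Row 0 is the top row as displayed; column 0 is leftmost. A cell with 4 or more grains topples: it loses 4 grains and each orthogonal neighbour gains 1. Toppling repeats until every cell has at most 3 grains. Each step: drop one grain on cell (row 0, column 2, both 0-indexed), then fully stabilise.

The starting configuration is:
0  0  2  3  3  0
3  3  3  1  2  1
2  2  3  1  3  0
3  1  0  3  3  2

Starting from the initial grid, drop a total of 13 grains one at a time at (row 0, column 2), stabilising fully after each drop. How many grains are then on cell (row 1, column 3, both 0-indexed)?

0

step 0: 0  0  2  3  3  0
3  3  3  1  2  1
2  2  3  1  3  0
3  1  0  3  3  2
step 1: 0  0  3  3  3  0
3  3  3  1  2  1
2  2  3  1  3  0
3  1  0  3  3  2
step 2: 1  2  2  1  0  1
1  2  2  3  3  1
1  1  1  2  3  0
0  3  1  3  3  2
step 3: 1  2  3  1  0  1
1  2  2  3  3  1
1  1  1  2  3  0
0  3  1  3  3  2
step 4: 1  3  0  2  0  1
1  2  3  3  3  1
1  1  1  2  3  0
0  3  1  3  3  2
step 5: 1  3  1  2  0  1
1  2  3  3  3  1
1  1  1  2  3  0
0  3  1  3  3  2
step 6: 1  3  2  2  0  1
1  2  3  3  3  1
1  1  1  2  3  0
0  3  1  3  3  2
step 7: 1  3  3  2  0  1
1  2  3  3  3  1
1  1  1  2  3  0
0  3  1  3  3  2
step 8: 2  1  3  0  2  1
2  0  2  3  1  2
1  2  3  1  2  1
0  3  2  1  1  3
step 9: 2  2  0  1  2  1
2  0  3  3  1  2
1  2  3  1  2  1
0  3  2  1  1  3
step 10: 2  2  1  1  2  1
2  0  3  3  1  2
1  2  3  1  2  1
0  3  2  1  1  3
step 11: 2  2  2  1  2  1
2  0  3  3  1  2
1  2  3  1  2  1
0  3  2  1  1  3
step 12: 2  2  3  1  2  1
2  0  3  3  1  2
1  2  3  1  2  1
0  3  2  1  1  3
step 13: 2  3  1  3  2  1
2  1  2  0  2  2
1  3  0  3  2  1
0  3  3  1  1  3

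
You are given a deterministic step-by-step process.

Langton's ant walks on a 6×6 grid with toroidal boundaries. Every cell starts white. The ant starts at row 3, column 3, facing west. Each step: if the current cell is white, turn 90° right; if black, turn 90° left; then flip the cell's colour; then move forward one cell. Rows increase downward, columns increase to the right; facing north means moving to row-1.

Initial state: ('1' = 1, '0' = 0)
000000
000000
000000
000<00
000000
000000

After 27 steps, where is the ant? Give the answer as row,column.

step 0: 000000
000000
000000
000<00
000000
000000
step 1: 000000
000000
000^00
000100
000000
000000
step 2: 000000
000000
0001>0
000100
000000
000000
step 3: 000000
000000
000110
0001v0
000000
000000
step 4: 000000
000000
000110
000<10
000000
000000
step 5: 000000
000000
000110
000010
000v00
000000
step 6: 000000
000000
000110
000010
00<100
000000
step 7: 000000
000000
000110
00^010
001100
000000
step 8: 000000
000000
000110
001>10
001100
000000
step 9: 000000
000000
000110
001110
001v00
000000
step 10: 000000
000000
000110
001110
0010>0
000000
step 11: 000000
000000
000110
001110
001010
0000v0
step 12: 000000
000000
000110
001110
001010
000<10
step 13: 000000
000000
000110
001110
001^10
000110
step 14: 000000
000000
000110
001110
0011>0
000110
step 15: 000000
000000
000110
0011^0
001100
000110
step 16: 000000
000000
000110
001<00
001100
000110
step 17: 000000
000000
000110
001000
001v00
000110
step 18: 000000
000000
000110
001000
0010>0
000110
step 19: 000000
000000
000110
001000
001010
0001v0
step 20: 000000
000000
000110
001000
001010
00010>
step 21: 00000v
000000
000110
001000
001010
000101
step 22: 0000<1
000000
000110
001000
001010
000101
step 23: 000011
000000
000110
001000
001010
0001^1
step 24: 000011
000000
000110
001000
001010
00011>
step 25: 000011
000000
000110
001000
00101^
000110
step 26: 000011
000000
000110
001000
>01011
000110
step 27: 000011
000000
000110
001000
101011
v00110

5,0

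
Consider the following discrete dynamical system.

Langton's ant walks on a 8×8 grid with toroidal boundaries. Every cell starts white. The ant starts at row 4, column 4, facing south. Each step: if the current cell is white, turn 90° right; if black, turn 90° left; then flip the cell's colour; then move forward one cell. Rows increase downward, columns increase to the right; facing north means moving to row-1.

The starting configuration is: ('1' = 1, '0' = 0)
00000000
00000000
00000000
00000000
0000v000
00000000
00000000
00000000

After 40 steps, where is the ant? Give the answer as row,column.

2,4

gen 0: 00000000
00000000
00000000
00000000
0000v000
00000000
00000000
00000000
gen 1: 00000000
00000000
00000000
00000000
000<1000
00000000
00000000
00000000
gen 2: 00000000
00000000
00000000
000^0000
00011000
00000000
00000000
00000000
gen 3: 00000000
00000000
00000000
0001>000
00011000
00000000
00000000
00000000
gen 4: 00000000
00000000
00000000
00011000
0001v000
00000000
00000000
00000000
gen 5: 00000000
00000000
00000000
00011000
00010>00
00000000
00000000
00000000
gen 6: 00000000
00000000
00000000
00011000
00010100
00000v00
00000000
00000000
gen 7: 00000000
00000000
00000000
00011000
00010100
0000<100
00000000
00000000
gen 8: 00000000
00000000
00000000
00011000
0001^100
00001100
00000000
00000000
gen 9: 00000000
00000000
00000000
00011000
00011>00
00001100
00000000
00000000
gen 10: 00000000
00000000
00000000
00011^00
00011000
00001100
00000000
00000000
gen 11: 00000000
00000000
00000000
000111>0
00011000
00001100
00000000
00000000
gen 12: 00000000
00000000
00000000
00011110
000110v0
00001100
00000000
00000000
gen 13: 00000000
00000000
00000000
00011110
00011<10
00001100
00000000
00000000
gen 14: 00000000
00000000
00000000
00011^10
00011110
00001100
00000000
00000000
gen 15: 00000000
00000000
00000000
0001<010
00011110
00001100
00000000
00000000
gen 16: 00000000
00000000
00000000
00010010
0001v110
00001100
00000000
00000000
gen 17: 00000000
00000000
00000000
00010010
00010>10
00001100
00000000
00000000
gen 18: 00000000
00000000
00000000
00010^10
00010010
00001100
00000000
00000000
gen 19: 00000000
00000000
00000000
000101>0
00010010
00001100
00000000
00000000
gen 20: 00000000
00000000
000000^0
00010100
00010010
00001100
00000000
00000000
gen 21: 00000000
00000000
0000001>
00010100
00010010
00001100
00000000
00000000
gen 22: 00000000
00000000
00000011
0001010v
00010010
00001100
00000000
00000000
gen 23: 00000000
00000000
00000011
000101<1
00010010
00001100
00000000
00000000
gen 24: 00000000
00000000
000000^1
00010111
00010010
00001100
00000000
00000000
gen 25: 00000000
00000000
00000<01
00010111
00010010
00001100
00000000
00000000
gen 26: 00000000
00000^00
00000101
00010111
00010010
00001100
00000000
00000000
gen 27: 00000000
000001>0
00000101
00010111
00010010
00001100
00000000
00000000
gen 28: 00000000
00000110
000001v1
00010111
00010010
00001100
00000000
00000000
gen 29: 00000000
00000110
00000<11
00010111
00010010
00001100
00000000
00000000
gen 30: 00000000
00000110
00000011
00010v11
00010010
00001100
00000000
00000000
gen 31: 00000000
00000110
00000011
000100>1
00010010
00001100
00000000
00000000
gen 32: 00000000
00000110
000000^1
00010001
00010010
00001100
00000000
00000000
gen 33: 00000000
00000110
00000<01
00010001
00010010
00001100
00000000
00000000
gen 34: 00000000
00000^10
00000101
00010001
00010010
00001100
00000000
00000000
gen 35: 00000000
0000<010
00000101
00010001
00010010
00001100
00000000
00000000
gen 36: 0000^000
00001010
00000101
00010001
00010010
00001100
00000000
00000000
gen 37: 00001>00
00001010
00000101
00010001
00010010
00001100
00000000
00000000
gen 38: 00001100
00001v10
00000101
00010001
00010010
00001100
00000000
00000000
gen 39: 00001100
0000<110
00000101
00010001
00010010
00001100
00000000
00000000
gen 40: 00001100
00000110
0000v101
00010001
00010010
00001100
00000000
00000000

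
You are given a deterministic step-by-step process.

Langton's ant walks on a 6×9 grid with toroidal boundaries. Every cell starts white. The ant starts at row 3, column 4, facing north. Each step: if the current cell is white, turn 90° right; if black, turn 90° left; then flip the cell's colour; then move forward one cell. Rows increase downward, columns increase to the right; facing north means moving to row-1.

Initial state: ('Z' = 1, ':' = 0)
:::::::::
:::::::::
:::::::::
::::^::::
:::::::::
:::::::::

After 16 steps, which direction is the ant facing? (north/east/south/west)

0) :::::::::
:::::::::
:::::::::
::::^::::
:::::::::
:::::::::
1) :::::::::
:::::::::
:::::::::
::::Z>:::
:::::::::
:::::::::
2) :::::::::
:::::::::
:::::::::
::::ZZ:::
:::::v:::
:::::::::
3) :::::::::
:::::::::
:::::::::
::::ZZ:::
::::<Z:::
:::::::::
4) :::::::::
:::::::::
:::::::::
::::^Z:::
::::ZZ:::
:::::::::
5) :::::::::
:::::::::
:::::::::
:::<:Z:::
::::ZZ:::
:::::::::
6) :::::::::
:::::::::
:::^:::::
:::Z:Z:::
::::ZZ:::
:::::::::
7) :::::::::
:::::::::
:::Z>::::
:::Z:Z:::
::::ZZ:::
:::::::::
8) :::::::::
:::::::::
:::ZZ::::
:::ZvZ:::
::::ZZ:::
:::::::::
9) :::::::::
:::::::::
:::ZZ::::
:::<ZZ:::
::::ZZ:::
:::::::::
10) :::::::::
:::::::::
:::ZZ::::
::::ZZ:::
:::vZZ:::
:::::::::
11) :::::::::
:::::::::
:::ZZ::::
::::ZZ:::
::<ZZZ:::
:::::::::
12) :::::::::
:::::::::
:::ZZ::::
::^:ZZ:::
::ZZZZ:::
:::::::::
13) :::::::::
:::::::::
:::ZZ::::
::Z>ZZ:::
::ZZZZ:::
:::::::::
14) :::::::::
:::::::::
:::ZZ::::
::ZZZZ:::
::ZvZZ:::
:::::::::
15) :::::::::
:::::::::
:::ZZ::::
::ZZZZ:::
::Z:>Z:::
:::::::::
16) :::::::::
:::::::::
:::ZZ::::
::ZZ^Z:::
::Z::Z:::
:::::::::

north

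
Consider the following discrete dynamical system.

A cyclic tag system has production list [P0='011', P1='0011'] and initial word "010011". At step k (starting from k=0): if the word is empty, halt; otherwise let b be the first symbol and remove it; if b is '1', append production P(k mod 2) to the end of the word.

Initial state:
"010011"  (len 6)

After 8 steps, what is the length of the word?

9

[0] "010011"  (len 6)
[1] "10011"  (len 5)
[2] "00110011"  (len 8)
[3] "0110011"  (len 7)
[4] "110011"  (len 6)
[5] "10011011"  (len 8)
[6] "00110110011"  (len 11)
[7] "0110110011"  (len 10)
[8] "110110011"  (len 9)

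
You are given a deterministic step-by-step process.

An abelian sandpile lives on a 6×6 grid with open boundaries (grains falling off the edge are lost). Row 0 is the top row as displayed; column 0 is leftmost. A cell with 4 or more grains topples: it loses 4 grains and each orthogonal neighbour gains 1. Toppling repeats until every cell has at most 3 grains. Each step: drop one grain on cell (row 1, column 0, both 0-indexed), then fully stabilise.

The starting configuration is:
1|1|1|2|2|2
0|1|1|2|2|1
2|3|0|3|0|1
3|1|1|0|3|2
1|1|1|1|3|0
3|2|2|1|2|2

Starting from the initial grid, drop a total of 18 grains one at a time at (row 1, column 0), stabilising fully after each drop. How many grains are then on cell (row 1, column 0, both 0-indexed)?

2

[0] 1|1|1|2|2|2
0|1|1|2|2|1
2|3|0|3|0|1
3|1|1|0|3|2
1|1|1|1|3|0
3|2|2|1|2|2
[1] 1|1|1|2|2|2
1|1|1|2|2|1
2|3|0|3|0|1
3|1|1|0|3|2
1|1|1|1|3|0
3|2|2|1|2|2
[2] 1|1|1|2|2|2
2|1|1|2|2|1
2|3|0|3|0|1
3|1|1|0|3|2
1|1|1|1|3|0
3|2|2|1|2|2
[3] 1|1|1|2|2|2
3|1|1|2|2|1
2|3|0|3|0|1
3|1|1|0|3|2
1|1|1|1|3|0
3|2|2|1|2|2
[4] 2|1|1|2|2|2
0|2|1|2|2|1
3|3|0|3|0|1
3|1|1|0|3|2
1|1|1|1|3|0
3|2|2|1|2|2
[5] 2|1|1|2|2|2
1|2|1|2|2|1
3|3|0|3|0|1
3|1|1|0|3|2
1|1|1|1|3|0
3|2|2|1|2|2
[6] 2|1|1|2|2|2
2|2|1|2|2|1
3|3|0|3|0|1
3|1|1|0|3|2
1|1|1|1|3|0
3|2|2|1|2|2
[7] 2|1|1|2|2|2
3|2|1|2|2|1
3|3|0|3|0|1
3|1|1|0|3|2
1|1|1|1|3|0
3|2|2|1|2|2
[8] 3|2|1|2|2|2
2|0|2|2|2|1
2|1|1|3|0|1
0|3|1|0|3|2
2|1|1|1|3|0
3|2|2|1|2|2
[9] 3|2|1|2|2|2
3|0|2|2|2|1
2|1|1|3|0|1
0|3|1|0|3|2
2|1|1|1|3|0
3|2|2|1|2|2
[10] 0|3|1|2|2|2
1|1|2|2|2|1
3|1|1|3|0|1
0|3|1|0|3|2
2|1|1|1|3|0
3|2|2|1|2|2
[11] 0|3|1|2|2|2
2|1|2|2|2|1
3|1|1|3|0|1
0|3|1|0|3|2
2|1|1|1|3|0
3|2|2|1|2|2
[12] 0|3|1|2|2|2
3|1|2|2|2|1
3|1|1|3|0|1
0|3|1|0|3|2
2|1|1|1|3|0
3|2|2|1|2|2
[13] 1|3|1|2|2|2
1|2|2|2|2|1
0|2|1|3|0|1
1|3|1|0|3|2
2|1|1|1|3|0
3|2|2|1|2|2
[14] 1|3|1|2|2|2
2|2|2|2|2|1
0|2|1|3|0|1
1|3|1|0|3|2
2|1|1|1|3|0
3|2|2|1|2|2
[15] 1|3|1|2|2|2
3|2|2|2|2|1
0|2|1|3|0|1
1|3|1|0|3|2
2|1|1|1|3|0
3|2|2|1|2|2
[16] 2|3|1|2|2|2
0|3|2|2|2|1
1|2|1|3|0|1
1|3|1|0|3|2
2|1|1|1|3|0
3|2|2|1|2|2
[17] 2|3|1|2|2|2
1|3|2|2|2|1
1|2|1|3|0|1
1|3|1|0|3|2
2|1|1|1|3|0
3|2|2|1|2|2
[18] 2|3|1|2|2|2
2|3|2|2|2|1
1|2|1|3|0|1
1|3|1|0|3|2
2|1|1|1|3|0
3|2|2|1|2|2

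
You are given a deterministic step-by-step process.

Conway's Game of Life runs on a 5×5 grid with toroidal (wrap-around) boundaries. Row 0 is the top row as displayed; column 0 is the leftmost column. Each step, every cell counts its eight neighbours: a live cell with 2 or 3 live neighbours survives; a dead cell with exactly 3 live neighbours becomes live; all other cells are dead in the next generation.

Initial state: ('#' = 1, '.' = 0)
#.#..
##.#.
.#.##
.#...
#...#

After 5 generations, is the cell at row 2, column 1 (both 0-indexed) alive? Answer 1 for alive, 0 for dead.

gen 0: #.#..
##.#.
.#.##
.#...
#...#
gen 1: ..##.
...#.
.#.##
.###.
#...#
gen 2: ..##.
.....
##..#
.#...
#...#
gen 3: ...##
#####
##...
.#...
#####
gen 4: .....
.....
...#.
...#.
.#...
gen 5: .....
.....
.....
..#..
.....

0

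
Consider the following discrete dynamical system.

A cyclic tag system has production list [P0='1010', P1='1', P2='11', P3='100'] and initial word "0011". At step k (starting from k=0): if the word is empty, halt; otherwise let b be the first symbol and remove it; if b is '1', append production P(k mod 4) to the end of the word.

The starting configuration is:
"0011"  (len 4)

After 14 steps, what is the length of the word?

[0] "0011"  (len 4)
[1] "011"  (len 3)
[2] "11"  (len 2)
[3] "111"  (len 3)
[4] "11100"  (len 5)
[5] "11001010"  (len 8)
[6] "10010101"  (len 8)
[7] "001010111"  (len 9)
[8] "01010111"  (len 8)
[9] "1010111"  (len 7)
[10] "0101111"  (len 7)
[11] "101111"  (len 6)
[12] "01111100"  (len 8)
[13] "1111100"  (len 7)
[14] "1111001"  (len 7)

7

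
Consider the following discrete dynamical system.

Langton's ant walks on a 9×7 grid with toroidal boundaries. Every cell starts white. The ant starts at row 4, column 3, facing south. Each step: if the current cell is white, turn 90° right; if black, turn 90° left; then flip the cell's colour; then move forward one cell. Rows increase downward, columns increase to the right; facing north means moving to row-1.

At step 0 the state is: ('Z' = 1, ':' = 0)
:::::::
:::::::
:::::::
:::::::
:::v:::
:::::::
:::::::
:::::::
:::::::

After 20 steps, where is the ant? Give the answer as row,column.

step 0: :::::::
:::::::
:::::::
:::::::
:::v:::
:::::::
:::::::
:::::::
:::::::
step 1: :::::::
:::::::
:::::::
:::::::
::<Z:::
:::::::
:::::::
:::::::
:::::::
step 2: :::::::
:::::::
:::::::
::^::::
::ZZ:::
:::::::
:::::::
:::::::
:::::::
step 3: :::::::
:::::::
:::::::
::Z>:::
::ZZ:::
:::::::
:::::::
:::::::
:::::::
step 4: :::::::
:::::::
:::::::
::ZZ:::
::Zv:::
:::::::
:::::::
:::::::
:::::::
step 5: :::::::
:::::::
:::::::
::ZZ:::
::Z:>::
:::::::
:::::::
:::::::
:::::::
step 6: :::::::
:::::::
:::::::
::ZZ:::
::Z:Z::
::::v::
:::::::
:::::::
:::::::
step 7: :::::::
:::::::
:::::::
::ZZ:::
::Z:Z::
:::<Z::
:::::::
:::::::
:::::::
step 8: :::::::
:::::::
:::::::
::ZZ:::
::Z^Z::
:::ZZ::
:::::::
:::::::
:::::::
step 9: :::::::
:::::::
:::::::
::ZZ:::
::ZZ>::
:::ZZ::
:::::::
:::::::
:::::::
step 10: :::::::
:::::::
:::::::
::ZZ^::
::ZZ:::
:::ZZ::
:::::::
:::::::
:::::::
step 11: :::::::
:::::::
:::::::
::ZZZ>:
::ZZ:::
:::ZZ::
:::::::
:::::::
:::::::
step 12: :::::::
:::::::
:::::::
::ZZZZ:
::ZZ:v:
:::ZZ::
:::::::
:::::::
:::::::
step 13: :::::::
:::::::
:::::::
::ZZZZ:
::ZZ<Z:
:::ZZ::
:::::::
:::::::
:::::::
step 14: :::::::
:::::::
:::::::
::ZZ^Z:
::ZZZZ:
:::ZZ::
:::::::
:::::::
:::::::
step 15: :::::::
:::::::
:::::::
::Z<:Z:
::ZZZZ:
:::ZZ::
:::::::
:::::::
:::::::
step 16: :::::::
:::::::
:::::::
::Z::Z:
::ZvZZ:
:::ZZ::
:::::::
:::::::
:::::::
step 17: :::::::
:::::::
:::::::
::Z::Z:
::Z:>Z:
:::ZZ::
:::::::
:::::::
:::::::
step 18: :::::::
:::::::
:::::::
::Z:^Z:
::Z::Z:
:::ZZ::
:::::::
:::::::
:::::::
step 19: :::::::
:::::::
:::::::
::Z:Z>:
::Z::Z:
:::ZZ::
:::::::
:::::::
:::::::
step 20: :::::::
:::::::
:::::^:
::Z:Z::
::Z::Z:
:::ZZ::
:::::::
:::::::
:::::::

2,5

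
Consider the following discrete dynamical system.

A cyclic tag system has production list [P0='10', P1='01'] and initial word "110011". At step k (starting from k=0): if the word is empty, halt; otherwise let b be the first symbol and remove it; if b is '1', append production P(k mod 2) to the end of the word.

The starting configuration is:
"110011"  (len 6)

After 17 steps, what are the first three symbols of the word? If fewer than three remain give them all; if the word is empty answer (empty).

step 0: "110011"  (len 6)
step 1: "1001110"  (len 7)
step 2: "00111001"  (len 8)
step 3: "0111001"  (len 7)
step 4: "111001"  (len 6)
step 5: "1100110"  (len 7)
step 6: "10011001"  (len 8)
step 7: "001100110"  (len 9)
step 8: "01100110"  (len 8)
step 9: "1100110"  (len 7)
step 10: "10011001"  (len 8)
step 11: "001100110"  (len 9)
step 12: "01100110"  (len 8)
step 13: "1100110"  (len 7)
step 14: "10011001"  (len 8)
step 15: "001100110"  (len 9)
step 16: "01100110"  (len 8)
step 17: "1100110"  (len 7)

110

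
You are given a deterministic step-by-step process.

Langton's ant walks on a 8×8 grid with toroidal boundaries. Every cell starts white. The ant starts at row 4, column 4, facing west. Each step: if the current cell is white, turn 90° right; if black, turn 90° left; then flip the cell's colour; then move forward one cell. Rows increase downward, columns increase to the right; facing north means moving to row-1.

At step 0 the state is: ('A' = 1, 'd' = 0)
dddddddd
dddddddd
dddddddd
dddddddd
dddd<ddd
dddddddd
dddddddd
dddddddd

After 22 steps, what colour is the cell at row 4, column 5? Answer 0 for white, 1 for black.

0) dddddddd
dddddddd
dddddddd
dddddddd
dddd<ddd
dddddddd
dddddddd
dddddddd
1) dddddddd
dddddddd
dddddddd
dddd^ddd
ddddAddd
dddddddd
dddddddd
dddddddd
2) dddddddd
dddddddd
dddddddd
ddddA>dd
ddddAddd
dddddddd
dddddddd
dddddddd
3) dddddddd
dddddddd
dddddddd
ddddAAdd
ddddAvdd
dddddddd
dddddddd
dddddddd
4) dddddddd
dddddddd
dddddddd
ddddAAdd
dddd<Add
dddddddd
dddddddd
dddddddd
5) dddddddd
dddddddd
dddddddd
ddddAAdd
dddddAdd
ddddvddd
dddddddd
dddddddd
6) dddddddd
dddddddd
dddddddd
ddddAAdd
dddddAdd
ddd<Addd
dddddddd
dddddddd
7) dddddddd
dddddddd
dddddddd
ddddAAdd
ddd^dAdd
dddAAddd
dddddddd
dddddddd
8) dddddddd
dddddddd
dddddddd
ddddAAdd
dddA>Add
dddAAddd
dddddddd
dddddddd
9) dddddddd
dddddddd
dddddddd
ddddAAdd
dddAAAdd
dddAvddd
dddddddd
dddddddd
10) dddddddd
dddddddd
dddddddd
ddddAAdd
dddAAAdd
dddAd>dd
dddddddd
dddddddd
11) dddddddd
dddddddd
dddddddd
ddddAAdd
dddAAAdd
dddAdAdd
dddddvdd
dddddddd
12) dddddddd
dddddddd
dddddddd
ddddAAdd
dddAAAdd
dddAdAdd
dddd<Add
dddddddd
13) dddddddd
dddddddd
dddddddd
ddddAAdd
dddAAAdd
dddA^Add
ddddAAdd
dddddddd
14) dddddddd
dddddddd
dddddddd
ddddAAdd
dddAAAdd
dddAA>dd
ddddAAdd
dddddddd
15) dddddddd
dddddddd
dddddddd
ddddAAdd
dddAA^dd
dddAAddd
ddddAAdd
dddddddd
16) dddddddd
dddddddd
dddddddd
ddddAAdd
dddA<ddd
dddAAddd
ddddAAdd
dddddddd
17) dddddddd
dddddddd
dddddddd
ddddAAdd
dddAdddd
dddAvddd
ddddAAdd
dddddddd
18) dddddddd
dddddddd
dddddddd
ddddAAdd
dddAdddd
dddAd>dd
ddddAAdd
dddddddd
19) dddddddd
dddddddd
dddddddd
ddddAAdd
dddAdddd
dddAdAdd
ddddAvdd
dddddddd
20) dddddddd
dddddddd
dddddddd
ddddAAdd
dddAdddd
dddAdAdd
ddddAd>d
dddddddd
21) dddddddd
dddddddd
dddddddd
ddddAAdd
dddAdddd
dddAdAdd
ddddAdAd
ddddddvd
22) dddddddd
dddddddd
dddddddd
ddddAAdd
dddAdddd
dddAdAdd
ddddAdAd
ddddd<Ad

0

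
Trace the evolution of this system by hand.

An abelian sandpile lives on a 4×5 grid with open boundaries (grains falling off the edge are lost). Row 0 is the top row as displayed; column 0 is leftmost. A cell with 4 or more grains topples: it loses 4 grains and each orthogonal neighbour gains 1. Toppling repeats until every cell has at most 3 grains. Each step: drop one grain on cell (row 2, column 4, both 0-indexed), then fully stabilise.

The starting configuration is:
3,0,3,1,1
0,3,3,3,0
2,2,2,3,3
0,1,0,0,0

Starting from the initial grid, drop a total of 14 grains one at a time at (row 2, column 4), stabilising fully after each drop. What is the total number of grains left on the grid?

35

step 0: 3,0,3,1,1
0,3,3,3,0
2,2,2,3,3
0,1,0,0,0
step 1: 3,2,0,3,1
1,1,3,1,2
3,0,1,2,1
0,2,1,1,1
step 2: 3,2,0,3,1
1,1,3,1,2
3,0,1,2,2
0,2,1,1,1
step 3: 3,2,0,3,1
1,1,3,1,2
3,0,1,2,3
0,2,1,1,1
step 4: 3,2,0,3,1
1,1,3,1,3
3,0,1,3,0
0,2,1,1,2
step 5: 3,2,0,3,1
1,1,3,1,3
3,0,1,3,1
0,2,1,1,2
step 6: 3,2,0,3,1
1,1,3,1,3
3,0,1,3,2
0,2,1,1,2
step 7: 3,2,0,3,1
1,1,3,1,3
3,0,1,3,3
0,2,1,1,2
step 8: 3,2,0,3,2
1,1,3,3,0
3,0,2,0,2
0,2,1,2,3
step 9: 3,2,0,3,2
1,1,3,3,0
3,0,2,0,3
0,2,1,2,3
step 10: 3,2,0,3,2
1,1,3,3,1
3,0,2,1,1
0,2,1,3,0
step 11: 3,2,0,3,2
1,1,3,3,1
3,0,2,1,2
0,2,1,3,0
step 12: 3,2,0,3,2
1,1,3,3,1
3,0,2,1,3
0,2,1,3,0
step 13: 3,2,0,3,2
1,1,3,3,2
3,0,2,2,0
0,2,1,3,1
step 14: 3,2,0,3,2
1,1,3,3,2
3,0,2,2,1
0,2,1,3,1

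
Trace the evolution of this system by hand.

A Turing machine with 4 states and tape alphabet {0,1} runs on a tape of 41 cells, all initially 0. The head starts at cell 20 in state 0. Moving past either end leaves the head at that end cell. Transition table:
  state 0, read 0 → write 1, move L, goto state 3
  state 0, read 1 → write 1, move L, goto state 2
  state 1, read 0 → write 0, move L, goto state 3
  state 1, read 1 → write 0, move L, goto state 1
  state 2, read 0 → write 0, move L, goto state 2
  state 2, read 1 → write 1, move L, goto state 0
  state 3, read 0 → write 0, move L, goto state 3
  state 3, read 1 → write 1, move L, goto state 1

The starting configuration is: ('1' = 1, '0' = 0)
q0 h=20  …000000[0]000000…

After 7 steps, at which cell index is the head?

t=0: q0 h=20  …000000[0]000000…
t=1: q3 h=19  …000000[0]100000…
t=2: q3 h=18  …000000[0]010000…
t=3: q3 h=17  …000000[0]001000…
t=4: q3 h=16  …000000[0]000100…
t=5: q3 h=15  …000000[0]000010…
t=6: q3 h=14  …000000[0]000001…
t=7: q3 h=13  …000000[0]000000…

13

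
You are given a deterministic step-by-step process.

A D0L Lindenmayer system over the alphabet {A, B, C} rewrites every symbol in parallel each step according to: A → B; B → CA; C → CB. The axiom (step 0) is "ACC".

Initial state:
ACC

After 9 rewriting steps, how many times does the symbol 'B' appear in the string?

220

gen 0: ACC
gen 1: BCBCB
gen 2: CACBCACBCA
gen 3: CBBCBCACBBCBCACBB
gen 4: CBCACACBCACBBCBCACACBCACBBCBCACA
gen 5: CBCACBBCBBCBCACBBCBCACACBCACBBCBBCBCACBBCBCACACBCACBBCBB
gen 6: CBCACBBCBCACACBCACACBCACBBCBCACACBCACBBCBBCBCACBBCBCACACBCACACBCACBBCBCACACBCACBBCBBCBCACBBCBCACACBCACA
gen 7: CBCACBBCBCACACBCACBBCBBCBCACBBCBBCBCACBBCBCACACBCACBBCBBCB…CBBCBBCBCACBBCBCACACBCACACBCACBBCBCACACBCACBBCBBCBCACBBCBB  (len 183)
gen 8: CBCACBBCBCACACBCACBBCBBCBCACBBCBCACACBCACACBCACBBCBCACACBC…ACBBCBCACACBCACBBCBBCBCACBBCBCACACBCACACBCACBBCBCACACBCACA  (len 333)
gen 9: CBCACBBCBCACACBCACBBCBBCBCACBBCBCACACBCACACBCACBBCBCACACBC…BCACACBCACBBCBBCBCACBBCBBCBCACBBCBCACACBCACBBCBBCBCACBBCBB  (len 596)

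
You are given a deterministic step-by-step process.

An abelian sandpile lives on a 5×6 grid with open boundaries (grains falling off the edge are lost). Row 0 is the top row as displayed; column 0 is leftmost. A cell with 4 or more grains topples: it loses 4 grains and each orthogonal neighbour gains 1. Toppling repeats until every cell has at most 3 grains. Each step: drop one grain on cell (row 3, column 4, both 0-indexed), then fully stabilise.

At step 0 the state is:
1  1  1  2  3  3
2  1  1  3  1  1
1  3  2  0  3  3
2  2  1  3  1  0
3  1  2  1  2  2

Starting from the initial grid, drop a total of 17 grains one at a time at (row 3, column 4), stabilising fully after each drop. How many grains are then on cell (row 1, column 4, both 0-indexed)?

3

gen 0: 1  1  1  2  3  3
2  1  1  3  1  1
1  3  2  0  3  3
2  2  1  3  1  0
3  1  2  1  2  2
gen 1: 1  1  1  2  3  3
2  1  1  3  1  1
1  3  2  0  3  3
2  2  1  3  2  0
3  1  2  1  2  2
gen 2: 1  1  1  2  3  3
2  1  1  3  1  1
1  3  2  0  3  3
2  2  1  3  3  0
3  1  2  1  2  2
gen 3: 1  1  1  2  3  3
2  1  1  3  2  2
1  3  2  2  1  0
2  2  2  0  2  2
3  1  2  2  3  2
gen 4: 1  1  1  2  3  3
2  1  1  3  2  2
1  3  2  2  1  0
2  2  2  0  3  2
3  1  2  2  3  2
gen 5: 1  1  1  2  3  3
2  1  1  3  2  2
1  3  2  2  2  0
2  2  2  1  1  3
3  1  2  3  0  3
gen 6: 1  1  1  2  3  3
2  1  1  3  2  2
1  3  2  2  2  0
2  2  2  1  2  3
3  1  2  3  0  3
gen 7: 1  1  1  2  3  3
2  1  1  3  2  2
1  3  2  2  2  0
2  2  2  1  3  3
3  1  2  3  0  3
gen 8: 1  1  1  2  3  3
2  1  1  3  2  2
1  3  2  2  3  1
2  2  2  2  1  1
3  1  2  3  2  0
gen 9: 1  1  1  2  3  3
2  1  1  3  2  2
1  3  2  2  3  1
2  2  2  2  2  1
3  1  2  3  2  0
gen 10: 1  1  1  2  3  3
2  1  1  3  2  2
1  3  2  2  3  1
2  2  2  2  3  1
3  1  2  3  2  0
gen 11: 1  1  1  2  3  3
2  1  1  3  3  2
1  3  2  3  0  2
2  2  2  3  1  2
3  1  2  3  3  0
gen 12: 1  1  1  2  3  3
2  1  1  3  3  2
1  3  2  3  0  2
2  2  2  3  2  2
3  1  2  3  3  0
gen 13: 1  1  1  2  3  3
2  1  1  3  3  2
1  3  2  3  0  2
2  2  2  3  3  2
3  1  2  3  3  0
gen 14: 1  1  2  0  2  1
2  1  2  2  2  0
1  3  3  1  3  3
2  2  3  2  2  3
3  1  3  1  1  1
gen 15: 1  1  2  0  2  1
2  1  2  2  2  0
1  3  3  1  3  3
2  2  3  2  3  3
3  1  3  1  1  1
gen 16: 1  1  2  0  2  1
2  1  2  2  3  1
1  3  3  2  1  1
2  2  3  3  2  1
3  1  3  1  2  2
gen 17: 1  1  2  0  2  1
2  1  2  2  3  1
1  3  3  2  1  1
2  2  3  3  3  1
3  1  3  1  2  2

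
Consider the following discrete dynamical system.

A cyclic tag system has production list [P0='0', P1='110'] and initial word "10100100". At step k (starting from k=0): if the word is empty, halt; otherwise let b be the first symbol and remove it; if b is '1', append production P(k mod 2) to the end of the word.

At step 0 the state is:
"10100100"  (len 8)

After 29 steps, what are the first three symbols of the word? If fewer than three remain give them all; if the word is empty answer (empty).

0) "10100100"  (len 8)
1) "01001000"  (len 8)
2) "1001000"  (len 7)
3) "0010000"  (len 7)
4) "010000"  (len 6)
5) "10000"  (len 5)
6) "0000110"  (len 7)
7) "000110"  (len 6)
8) "00110"  (len 5)
9) "0110"  (len 4)
10) "110"  (len 3)
11) "100"  (len 3)
12) "00110"  (len 5)
13) "0110"  (len 4)
14) "110"  (len 3)
15) "100"  (len 3)
16) "00110"  (len 5)
17) "0110"  (len 4)
18) "110"  (len 3)
19) "100"  (len 3)
20) "00110"  (len 5)
21) "0110"  (len 4)
22) "110"  (len 3)
23) "100"  (len 3)
24) "00110"  (len 5)
25) "0110"  (len 4)
26) "110"  (len 3)
27) "100"  (len 3)
28) "00110"  (len 5)
29) "0110"  (len 4)

011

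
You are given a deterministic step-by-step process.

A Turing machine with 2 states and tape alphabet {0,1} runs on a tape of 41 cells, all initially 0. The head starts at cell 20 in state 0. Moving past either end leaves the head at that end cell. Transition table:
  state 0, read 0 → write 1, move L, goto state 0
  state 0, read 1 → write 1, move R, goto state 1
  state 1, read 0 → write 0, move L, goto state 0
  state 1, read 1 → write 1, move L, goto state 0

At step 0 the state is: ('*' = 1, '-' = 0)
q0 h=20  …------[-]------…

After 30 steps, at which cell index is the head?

1

[0] q0 h=20  …------[-]------…
[1] q0 h=19  …------[-]*-----…
[2] q0 h=18  …------[-]**----…
[3] q0 h=17  …------[-]***---…
[4] q0 h=16  …------[-]****--…
[5] q0 h=15  …------[-]*****-…
[6] q0 h=14  …------[-]******…
[7] q0 h=13  …------[-]******…
[8] q0 h=12  …------[-]******…
[9] q0 h=11  …------[-]******…
[10] q0 h=10  …------[-]******…
[11] q0 h= 9  …------[-]******…
[12] q0 h= 8  …------[-]******…
[13] q0 h= 7  …------[-]******…
[14] q0 h= 6  |------[-]******…
[15] q0 h= 5  |-----[-]******…
[16] q0 h= 4  |----[-]******…
[17] q0 h= 3  |---[-]******…
[18] q0 h= 2  |--[-]******…
[19] q0 h= 1  |-[-]******…
[20] q0 h= 0  |[-]******…
[21] q0 h= 0  |[*]******…
[22] q1 h= 1  |*[*]******…
[23] q0 h= 0  |[*]******…
[24] q1 h= 1  |*[*]******…
[25] q0 h= 0  |[*]******…
[26] q1 h= 1  |*[*]******…
[27] q0 h= 0  |[*]******…
[28] q1 h= 1  |*[*]******…
[29] q0 h= 0  |[*]******…
[30] q1 h= 1  |*[*]******…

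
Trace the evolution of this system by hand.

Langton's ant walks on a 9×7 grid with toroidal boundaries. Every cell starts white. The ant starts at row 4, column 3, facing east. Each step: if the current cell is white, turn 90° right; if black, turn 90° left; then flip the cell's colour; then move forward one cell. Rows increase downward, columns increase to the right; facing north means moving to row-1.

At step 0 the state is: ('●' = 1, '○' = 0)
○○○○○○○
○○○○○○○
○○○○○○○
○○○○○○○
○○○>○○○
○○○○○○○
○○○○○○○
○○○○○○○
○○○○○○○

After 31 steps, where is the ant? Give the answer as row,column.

t=0: ○○○○○○○
○○○○○○○
○○○○○○○
○○○○○○○
○○○>○○○
○○○○○○○
○○○○○○○
○○○○○○○
○○○○○○○
t=1: ○○○○○○○
○○○○○○○
○○○○○○○
○○○○○○○
○○○●○○○
○○○v○○○
○○○○○○○
○○○○○○○
○○○○○○○
t=2: ○○○○○○○
○○○○○○○
○○○○○○○
○○○○○○○
○○○●○○○
○○<●○○○
○○○○○○○
○○○○○○○
○○○○○○○
t=3: ○○○○○○○
○○○○○○○
○○○○○○○
○○○○○○○
○○^●○○○
○○●●○○○
○○○○○○○
○○○○○○○
○○○○○○○
t=4: ○○○○○○○
○○○○○○○
○○○○○○○
○○○○○○○
○○●>○○○
○○●●○○○
○○○○○○○
○○○○○○○
○○○○○○○
t=5: ○○○○○○○
○○○○○○○
○○○○○○○
○○○^○○○
○○●○○○○
○○●●○○○
○○○○○○○
○○○○○○○
○○○○○○○
t=6: ○○○○○○○
○○○○○○○
○○○○○○○
○○○●>○○
○○●○○○○
○○●●○○○
○○○○○○○
○○○○○○○
○○○○○○○
t=7: ○○○○○○○
○○○○○○○
○○○○○○○
○○○●●○○
○○●○v○○
○○●●○○○
○○○○○○○
○○○○○○○
○○○○○○○
t=8: ○○○○○○○
○○○○○○○
○○○○○○○
○○○●●○○
○○●<●○○
○○●●○○○
○○○○○○○
○○○○○○○
○○○○○○○
t=9: ○○○○○○○
○○○○○○○
○○○○○○○
○○○^●○○
○○●●●○○
○○●●○○○
○○○○○○○
○○○○○○○
○○○○○○○
t=10: ○○○○○○○
○○○○○○○
○○○○○○○
○○<○●○○
○○●●●○○
○○●●○○○
○○○○○○○
○○○○○○○
○○○○○○○
t=11: ○○○○○○○
○○○○○○○
○○^○○○○
○○●○●○○
○○●●●○○
○○●●○○○
○○○○○○○
○○○○○○○
○○○○○○○
t=12: ○○○○○○○
○○○○○○○
○○●>○○○
○○●○●○○
○○●●●○○
○○●●○○○
○○○○○○○
○○○○○○○
○○○○○○○
t=13: ○○○○○○○
○○○○○○○
○○●●○○○
○○●v●○○
○○●●●○○
○○●●○○○
○○○○○○○
○○○○○○○
○○○○○○○
t=14: ○○○○○○○
○○○○○○○
○○●●○○○
○○<●●○○
○○●●●○○
○○●●○○○
○○○○○○○
○○○○○○○
○○○○○○○
t=15: ○○○○○○○
○○○○○○○
○○●●○○○
○○○●●○○
○○v●●○○
○○●●○○○
○○○○○○○
○○○○○○○
○○○○○○○
t=16: ○○○○○○○
○○○○○○○
○○●●○○○
○○○●●○○
○○○>●○○
○○●●○○○
○○○○○○○
○○○○○○○
○○○○○○○
t=17: ○○○○○○○
○○○○○○○
○○●●○○○
○○○^●○○
○○○○●○○
○○●●○○○
○○○○○○○
○○○○○○○
○○○○○○○
t=18: ○○○○○○○
○○○○○○○
○○●●○○○
○○<○●○○
○○○○●○○
○○●●○○○
○○○○○○○
○○○○○○○
○○○○○○○
t=19: ○○○○○○○
○○○○○○○
○○^●○○○
○○●○●○○
○○○○●○○
○○●●○○○
○○○○○○○
○○○○○○○
○○○○○○○
t=20: ○○○○○○○
○○○○○○○
○<○●○○○
○○●○●○○
○○○○●○○
○○●●○○○
○○○○○○○
○○○○○○○
○○○○○○○
t=21: ○○○○○○○
○^○○○○○
○●○●○○○
○○●○●○○
○○○○●○○
○○●●○○○
○○○○○○○
○○○○○○○
○○○○○○○
t=22: ○○○○○○○
○●>○○○○
○●○●○○○
○○●○●○○
○○○○●○○
○○●●○○○
○○○○○○○
○○○○○○○
○○○○○○○
t=23: ○○○○○○○
○●●○○○○
○●v●○○○
○○●○●○○
○○○○●○○
○○●●○○○
○○○○○○○
○○○○○○○
○○○○○○○
t=24: ○○○○○○○
○●●○○○○
○<●●○○○
○○●○●○○
○○○○●○○
○○●●○○○
○○○○○○○
○○○○○○○
○○○○○○○
t=25: ○○○○○○○
○●●○○○○
○○●●○○○
○v●○●○○
○○○○●○○
○○●●○○○
○○○○○○○
○○○○○○○
○○○○○○○
t=26: ○○○○○○○
○●●○○○○
○○●●○○○
<●●○●○○
○○○○●○○
○○●●○○○
○○○○○○○
○○○○○○○
○○○○○○○
t=27: ○○○○○○○
○●●○○○○
^○●●○○○
●●●○●○○
○○○○●○○
○○●●○○○
○○○○○○○
○○○○○○○
○○○○○○○
t=28: ○○○○○○○
○●●○○○○
●>●●○○○
●●●○●○○
○○○○●○○
○○●●○○○
○○○○○○○
○○○○○○○
○○○○○○○
t=29: ○○○○○○○
○●●○○○○
●●●●○○○
●v●○●○○
○○○○●○○
○○●●○○○
○○○○○○○
○○○○○○○
○○○○○○○
t=30: ○○○○○○○
○●●○○○○
●●●●○○○
●○>○●○○
○○○○●○○
○○●●○○○
○○○○○○○
○○○○○○○
○○○○○○○
t=31: ○○○○○○○
○●●○○○○
●●^●○○○
●○○○●○○
○○○○●○○
○○●●○○○
○○○○○○○
○○○○○○○
○○○○○○○

2,2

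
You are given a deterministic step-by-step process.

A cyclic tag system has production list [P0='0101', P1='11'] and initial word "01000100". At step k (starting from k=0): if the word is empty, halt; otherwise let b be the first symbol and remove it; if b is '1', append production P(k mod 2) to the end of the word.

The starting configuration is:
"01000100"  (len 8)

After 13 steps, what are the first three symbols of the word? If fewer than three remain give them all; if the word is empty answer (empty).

0) "01000100"  (len 8)
1) "1000100"  (len 7)
2) "00010011"  (len 8)
3) "0010011"  (len 7)
4) "010011"  (len 6)
5) "10011"  (len 5)
6) "001111"  (len 6)
7) "01111"  (len 5)
8) "1111"  (len 4)
9) "1110101"  (len 7)
10) "11010111"  (len 8)
11) "10101110101"  (len 11)
12) "010111010111"  (len 12)
13) "10111010111"  (len 11)

101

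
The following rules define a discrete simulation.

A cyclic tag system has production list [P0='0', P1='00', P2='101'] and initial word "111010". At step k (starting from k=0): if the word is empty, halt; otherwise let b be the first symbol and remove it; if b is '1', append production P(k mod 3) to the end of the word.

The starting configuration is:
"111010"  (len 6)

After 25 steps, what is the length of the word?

0

step 0: "111010"  (len 6)
step 1: "110100"  (len 6)
step 2: "1010000"  (len 7)
step 3: "010000101"  (len 9)
step 4: "10000101"  (len 8)
step 5: "000010100"  (len 9)
step 6: "00010100"  (len 8)
step 7: "0010100"  (len 7)
step 8: "010100"  (len 6)
step 9: "10100"  (len 5)
step 10: "01000"  (len 5)
step 11: "1000"  (len 4)
step 12: "000101"  (len 6)
step 13: "00101"  (len 5)
step 14: "0101"  (len 4)
step 15: "101"  (len 3)
step 16: "010"  (len 3)
step 17: "10"  (len 2)
step 18: "0101"  (len 4)
step 19: "101"  (len 3)
step 20: "0100"  (len 4)
step 21: "100"  (len 3)
step 22: "000"  (len 3)
step 23: "00"  (len 2)
step 24: "0"  (len 1)
step 25: (halted — word empty)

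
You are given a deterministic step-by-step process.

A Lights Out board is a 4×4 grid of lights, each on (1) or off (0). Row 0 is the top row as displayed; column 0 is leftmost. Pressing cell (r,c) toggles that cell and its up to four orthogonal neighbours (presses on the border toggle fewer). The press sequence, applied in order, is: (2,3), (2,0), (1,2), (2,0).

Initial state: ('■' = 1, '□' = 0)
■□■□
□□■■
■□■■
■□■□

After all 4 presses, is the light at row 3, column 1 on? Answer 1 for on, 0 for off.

0

k=0  ■□■□
□□■■
■□■■
■□■□
k=1  ■□■□
□□■□
■□□□
■□■■
k=2  ■□■□
■□■□
□■□□
□□■■
k=3  ■□□□
■■□■
□■■□
□□■■
k=4  ■□□□
□■□■
■□■□
■□■■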